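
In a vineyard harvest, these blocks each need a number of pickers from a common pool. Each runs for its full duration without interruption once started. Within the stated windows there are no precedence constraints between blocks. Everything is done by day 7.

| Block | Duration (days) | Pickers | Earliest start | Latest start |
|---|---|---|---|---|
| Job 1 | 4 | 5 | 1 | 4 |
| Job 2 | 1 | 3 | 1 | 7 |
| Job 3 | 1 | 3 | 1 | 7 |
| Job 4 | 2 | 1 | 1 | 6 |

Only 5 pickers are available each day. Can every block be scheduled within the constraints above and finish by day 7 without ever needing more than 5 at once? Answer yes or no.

yes

Schedule Job 1@1, Job 2@5, Job 3@6, Job 4@5: d1:5  d2:5  d3:5  d4:5  d5:4  d6:4  d7:0 — peak 5 ≤ 5.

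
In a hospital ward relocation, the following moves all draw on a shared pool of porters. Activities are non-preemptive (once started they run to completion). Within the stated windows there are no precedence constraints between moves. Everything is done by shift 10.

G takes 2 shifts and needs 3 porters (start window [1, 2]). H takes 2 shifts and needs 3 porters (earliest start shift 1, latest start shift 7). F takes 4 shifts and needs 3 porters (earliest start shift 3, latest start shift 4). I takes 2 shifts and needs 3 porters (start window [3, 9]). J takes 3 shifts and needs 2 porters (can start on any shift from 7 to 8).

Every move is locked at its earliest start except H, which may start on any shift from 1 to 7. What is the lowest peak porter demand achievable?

H@1: s1:6  s2:6  s3:6  s4:6  s5:3  s6:3  s7:2  s8:2  s9:2  s10:0 → peak 6
H@2: s1:3  s2:6  s3:9  s4:6  s5:3  s6:3  s7:2  s8:2  s9:2  s10:0 → peak 9
H@3: s1:3  s2:3  s3:9  s4:9  s5:3  s6:3  s7:2  s8:2  s9:2  s10:0 → peak 9
H@4: s1:3  s2:3  s3:6  s4:9  s5:6  s6:3  s7:2  s8:2  s9:2  s10:0 → peak 9
H@5: s1:3  s2:3  s3:6  s4:6  s5:6  s6:6  s7:2  s8:2  s9:2  s10:0 → peak 6
H@6: s1:3  s2:3  s3:6  s4:6  s5:3  s6:6  s7:5  s8:2  s9:2  s10:0 → peak 6
H@7: s1:3  s2:3  s3:6  s4:6  s5:3  s6:3  s7:5  s8:5  s9:2  s10:0 → peak 6
Best is H@1, peak 6.

6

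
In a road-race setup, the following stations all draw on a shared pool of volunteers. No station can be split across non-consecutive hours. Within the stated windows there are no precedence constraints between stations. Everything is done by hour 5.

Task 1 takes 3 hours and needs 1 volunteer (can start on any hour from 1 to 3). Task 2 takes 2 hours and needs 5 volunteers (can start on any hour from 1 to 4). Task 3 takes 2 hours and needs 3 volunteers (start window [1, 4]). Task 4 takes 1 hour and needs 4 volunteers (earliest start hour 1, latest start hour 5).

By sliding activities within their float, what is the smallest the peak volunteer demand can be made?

Early-start (Task 1@1, Task 2@1, Task 3@1, Task 4@1) gives peak 13: h1:13  h2:9  h3:1  h4:0  h5:0.
Shift Task 2→4, Task 4→3.
Schedule Task 1@1, Task 2@4, Task 3@1, Task 4@3: h1:4  h2:4  h3:5  h4:5  h5:5 — peak 5.
Total volunteer-hours = 23 over 5 hours ⇒ peak ≥ ⌈23/5⌉ = 5, so 5 is optimal.

5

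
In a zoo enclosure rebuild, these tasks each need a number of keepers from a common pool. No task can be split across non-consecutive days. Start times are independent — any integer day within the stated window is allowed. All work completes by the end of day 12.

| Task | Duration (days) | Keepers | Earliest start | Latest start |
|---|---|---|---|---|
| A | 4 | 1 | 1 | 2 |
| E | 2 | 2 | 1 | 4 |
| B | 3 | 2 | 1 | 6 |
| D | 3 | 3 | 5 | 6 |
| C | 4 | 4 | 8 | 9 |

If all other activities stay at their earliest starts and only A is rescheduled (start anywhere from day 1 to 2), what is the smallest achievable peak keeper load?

5

A@1: d1:5  d2:5  d3:3  d4:1  d5:3  d6:3  d7:3  d8:4  d9:4  d10:4  d11:4  d12:0 → peak 5
A@2: d1:4  d2:5  d3:3  d4:1  d5:4  d6:3  d7:3  d8:4  d9:4  d10:4  d11:4  d12:0 → peak 5
Best is A@1, peak 5.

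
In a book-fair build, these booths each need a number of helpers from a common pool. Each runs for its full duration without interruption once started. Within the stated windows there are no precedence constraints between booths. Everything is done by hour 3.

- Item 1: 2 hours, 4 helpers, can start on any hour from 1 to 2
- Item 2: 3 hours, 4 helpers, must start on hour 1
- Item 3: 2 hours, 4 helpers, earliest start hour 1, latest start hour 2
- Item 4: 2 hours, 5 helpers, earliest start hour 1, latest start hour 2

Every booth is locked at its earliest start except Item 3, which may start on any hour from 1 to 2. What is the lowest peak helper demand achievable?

17

Item 3@1: h1:17  h2:17  h3:4 → peak 17
Item 3@2: h1:13  h2:17  h3:8 → peak 17
Best is Item 3@1, peak 17.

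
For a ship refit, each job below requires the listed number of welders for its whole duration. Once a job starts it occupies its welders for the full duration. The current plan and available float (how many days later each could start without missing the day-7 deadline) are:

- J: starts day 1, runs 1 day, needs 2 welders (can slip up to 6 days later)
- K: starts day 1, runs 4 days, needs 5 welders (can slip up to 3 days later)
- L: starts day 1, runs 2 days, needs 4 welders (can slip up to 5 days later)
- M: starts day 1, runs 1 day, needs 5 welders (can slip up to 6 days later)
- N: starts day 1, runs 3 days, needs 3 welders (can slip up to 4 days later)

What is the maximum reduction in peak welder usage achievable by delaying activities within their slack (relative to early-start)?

Early-start peak: d1:19  d2:12  d3:8  d4:5  d5:0  d6:0  d7:0 ⇒ 19.
Leveled (J@1, K@1, L@5, M@7, N@2): d1:7  d2:8  d3:8  d4:8  d5:4  d6:4  d7:5 ⇒ 8.
Reduction 19 − 8 = 11.

11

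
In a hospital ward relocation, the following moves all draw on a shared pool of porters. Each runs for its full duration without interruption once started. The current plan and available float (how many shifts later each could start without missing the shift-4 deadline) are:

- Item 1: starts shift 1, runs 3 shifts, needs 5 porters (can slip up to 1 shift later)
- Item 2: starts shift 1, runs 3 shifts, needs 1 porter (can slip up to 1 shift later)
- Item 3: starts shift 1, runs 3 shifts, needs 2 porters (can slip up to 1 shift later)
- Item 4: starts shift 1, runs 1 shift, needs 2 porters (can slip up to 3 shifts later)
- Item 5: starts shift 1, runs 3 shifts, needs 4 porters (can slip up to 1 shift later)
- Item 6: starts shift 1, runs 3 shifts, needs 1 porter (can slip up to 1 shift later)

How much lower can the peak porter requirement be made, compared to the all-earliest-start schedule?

2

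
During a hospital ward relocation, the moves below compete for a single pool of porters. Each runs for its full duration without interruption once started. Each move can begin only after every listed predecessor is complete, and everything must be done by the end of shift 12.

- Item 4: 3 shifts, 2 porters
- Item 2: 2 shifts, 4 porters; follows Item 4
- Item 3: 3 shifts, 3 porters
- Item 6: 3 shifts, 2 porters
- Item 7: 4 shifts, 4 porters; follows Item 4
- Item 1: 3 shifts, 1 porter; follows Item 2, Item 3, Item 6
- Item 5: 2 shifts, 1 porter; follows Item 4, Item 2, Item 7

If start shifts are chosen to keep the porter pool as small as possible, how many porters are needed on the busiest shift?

6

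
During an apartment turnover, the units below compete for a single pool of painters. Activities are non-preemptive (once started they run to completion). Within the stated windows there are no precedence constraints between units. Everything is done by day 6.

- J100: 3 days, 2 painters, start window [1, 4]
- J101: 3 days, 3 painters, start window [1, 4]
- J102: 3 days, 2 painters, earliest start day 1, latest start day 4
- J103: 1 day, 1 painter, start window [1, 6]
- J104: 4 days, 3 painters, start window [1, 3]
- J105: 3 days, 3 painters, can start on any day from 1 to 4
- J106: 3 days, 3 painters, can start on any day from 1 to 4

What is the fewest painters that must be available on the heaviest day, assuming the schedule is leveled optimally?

10

Early-start (J100@1, J101@1, J102@1, J103@1, J104@1, J105@1, J106@1) gives peak 17: d1:17  d2:16  d3:16  d4:3  d5:0  d6:0.
Shift J104→2, J105→4, J106→4.
Schedule J100@1, J101@1, J102@1, J103@1, J104@2, J105@4, J106@4: d1:8  d2:10  d3:10  d4:9  d5:9  d6:6 — peak 10.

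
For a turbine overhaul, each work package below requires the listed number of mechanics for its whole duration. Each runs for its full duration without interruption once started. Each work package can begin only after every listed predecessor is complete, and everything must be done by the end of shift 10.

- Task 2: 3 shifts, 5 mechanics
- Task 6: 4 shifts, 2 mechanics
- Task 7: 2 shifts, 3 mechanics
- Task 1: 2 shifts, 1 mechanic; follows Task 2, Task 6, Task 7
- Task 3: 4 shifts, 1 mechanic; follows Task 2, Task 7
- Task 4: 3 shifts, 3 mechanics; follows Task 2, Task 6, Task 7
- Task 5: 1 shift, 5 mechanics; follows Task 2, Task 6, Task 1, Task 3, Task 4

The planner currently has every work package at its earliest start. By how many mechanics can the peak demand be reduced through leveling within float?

3

Early-start peak: s1:10  s2:10  s3:7  s4:3  s5:5  s6:5  s7:4  s8:5  s9:0  s10:0 ⇒ 10.
Leveled (Task 2@1, Task 6@1, Task 7@4, Task 1@6, Task 3@6, Task 4@6, Task 5@10): s1:7  s2:7  s3:7  s4:5  s5:3  s6:5  s7:5  s8:4  s9:1  s10:5 ⇒ 7.
Reduction 10 − 7 = 3.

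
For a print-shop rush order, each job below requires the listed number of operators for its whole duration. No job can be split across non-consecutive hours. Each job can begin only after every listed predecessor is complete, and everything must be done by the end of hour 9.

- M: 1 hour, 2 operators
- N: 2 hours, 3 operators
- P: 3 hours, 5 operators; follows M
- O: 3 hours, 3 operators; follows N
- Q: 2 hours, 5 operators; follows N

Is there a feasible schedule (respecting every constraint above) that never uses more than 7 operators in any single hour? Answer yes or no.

The minimum achievable peak is 8; 7 < 8, so no feasible schedule stays within the cap.

no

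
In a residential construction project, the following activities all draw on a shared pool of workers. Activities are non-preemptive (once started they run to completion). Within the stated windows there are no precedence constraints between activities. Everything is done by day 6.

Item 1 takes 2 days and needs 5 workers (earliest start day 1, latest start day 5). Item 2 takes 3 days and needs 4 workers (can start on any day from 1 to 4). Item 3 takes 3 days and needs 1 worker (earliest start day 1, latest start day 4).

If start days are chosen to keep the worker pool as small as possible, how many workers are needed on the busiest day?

5

Early-start (Item 1@1, Item 2@1, Item 3@1) gives peak 10: d1:10  d2:10  d3:5  d4:0  d5:0  d6:0.
Shift Item 2→3, Item 3→3.
Schedule Item 1@1, Item 2@3, Item 3@3: d1:5  d2:5  d3:5  d4:5  d5:5  d6:0 — peak 5.
Total worker-days = 25 over 6 days ⇒ peak ≥ ⌈25/6⌉ = 5, so 5 is optimal.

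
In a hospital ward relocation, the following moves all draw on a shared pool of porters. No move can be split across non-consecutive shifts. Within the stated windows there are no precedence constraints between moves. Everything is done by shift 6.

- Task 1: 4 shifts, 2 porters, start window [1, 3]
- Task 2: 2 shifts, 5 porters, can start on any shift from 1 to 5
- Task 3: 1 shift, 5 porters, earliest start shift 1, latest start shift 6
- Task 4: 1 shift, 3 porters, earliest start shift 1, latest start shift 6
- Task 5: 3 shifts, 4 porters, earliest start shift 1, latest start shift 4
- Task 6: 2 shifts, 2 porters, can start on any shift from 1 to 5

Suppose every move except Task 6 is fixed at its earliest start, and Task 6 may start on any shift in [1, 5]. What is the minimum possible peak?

Task 6@1: s1:21  s2:13  s3:6  s4:2  s5:0  s6:0 → peak 21
Task 6@2: s1:19  s2:13  s3:8  s4:2  s5:0  s6:0 → peak 19
Task 6@3: s1:19  s2:11  s3:8  s4:4  s5:0  s6:0 → peak 19
Task 6@4: s1:19  s2:11  s3:6  s4:4  s5:2  s6:0 → peak 19
Task 6@5: s1:19  s2:11  s3:6  s4:2  s5:2  s6:2 → peak 19
Best is Task 6@2, peak 19.

19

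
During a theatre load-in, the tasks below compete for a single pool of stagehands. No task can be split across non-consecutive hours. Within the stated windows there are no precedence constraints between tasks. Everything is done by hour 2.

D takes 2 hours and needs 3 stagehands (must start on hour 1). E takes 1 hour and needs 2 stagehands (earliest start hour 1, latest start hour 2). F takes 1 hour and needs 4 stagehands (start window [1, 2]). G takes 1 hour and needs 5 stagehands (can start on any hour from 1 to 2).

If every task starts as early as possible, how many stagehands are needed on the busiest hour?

14

Early-start schedule: D@1, E@1, F@1, G@1.
Load per hour: hour 1: 14, hour 2: 3.
Peak is 14.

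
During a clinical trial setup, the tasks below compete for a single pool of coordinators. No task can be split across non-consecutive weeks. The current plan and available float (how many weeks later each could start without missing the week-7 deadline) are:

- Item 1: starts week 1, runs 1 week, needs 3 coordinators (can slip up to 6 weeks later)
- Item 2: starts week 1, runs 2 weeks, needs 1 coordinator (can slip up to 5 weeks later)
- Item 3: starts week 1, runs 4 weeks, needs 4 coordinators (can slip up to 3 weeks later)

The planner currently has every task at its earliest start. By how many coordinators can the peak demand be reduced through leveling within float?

4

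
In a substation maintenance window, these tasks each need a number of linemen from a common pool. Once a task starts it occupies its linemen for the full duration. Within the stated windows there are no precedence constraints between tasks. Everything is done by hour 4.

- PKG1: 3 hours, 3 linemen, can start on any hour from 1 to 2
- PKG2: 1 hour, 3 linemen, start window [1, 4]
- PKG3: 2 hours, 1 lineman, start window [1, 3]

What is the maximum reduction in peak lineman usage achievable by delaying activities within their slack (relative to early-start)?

Early-start peak: h1:7  h2:4  h3:3  h4:0 ⇒ 7.
Leveled (PKG1@1, PKG2@4, PKG3@1): h1:4  h2:4  h3:3  h4:3 ⇒ 4.
Reduction 7 − 4 = 3.

3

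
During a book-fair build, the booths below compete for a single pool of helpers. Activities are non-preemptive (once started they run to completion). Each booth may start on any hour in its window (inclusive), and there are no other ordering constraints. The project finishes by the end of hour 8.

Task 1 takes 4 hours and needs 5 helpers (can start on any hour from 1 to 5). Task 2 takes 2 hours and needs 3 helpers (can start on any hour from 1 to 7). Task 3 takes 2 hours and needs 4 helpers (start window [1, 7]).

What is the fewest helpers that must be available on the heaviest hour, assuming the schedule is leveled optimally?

Early-start (Task 1@1, Task 2@1, Task 3@1) gives peak 12: h1:12  h2:12  h3:5  h4:5  h5:0  h6:0  h7:0  h8:0.
Shift Task 2→5, Task 3→7.
Schedule Task 1@1, Task 2@5, Task 3@7: h1:5  h2:5  h3:5  h4:5  h5:3  h6:3  h7:4  h8:4 — peak 5.
Total helper-hours = 34 over 8 hours ⇒ peak ≥ ⌈34/8⌉ = 5, so 5 is optimal.

5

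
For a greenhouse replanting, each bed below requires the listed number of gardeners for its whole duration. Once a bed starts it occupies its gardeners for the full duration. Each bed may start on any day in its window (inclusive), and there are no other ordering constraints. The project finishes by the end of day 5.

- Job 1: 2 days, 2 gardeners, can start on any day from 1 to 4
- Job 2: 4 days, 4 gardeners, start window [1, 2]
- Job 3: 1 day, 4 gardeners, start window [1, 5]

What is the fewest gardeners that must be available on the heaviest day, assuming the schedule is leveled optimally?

6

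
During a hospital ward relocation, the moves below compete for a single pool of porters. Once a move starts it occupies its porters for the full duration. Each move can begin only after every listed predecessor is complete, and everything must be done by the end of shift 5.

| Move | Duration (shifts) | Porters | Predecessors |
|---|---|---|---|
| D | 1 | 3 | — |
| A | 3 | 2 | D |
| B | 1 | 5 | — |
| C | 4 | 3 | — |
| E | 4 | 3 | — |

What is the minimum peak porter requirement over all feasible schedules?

8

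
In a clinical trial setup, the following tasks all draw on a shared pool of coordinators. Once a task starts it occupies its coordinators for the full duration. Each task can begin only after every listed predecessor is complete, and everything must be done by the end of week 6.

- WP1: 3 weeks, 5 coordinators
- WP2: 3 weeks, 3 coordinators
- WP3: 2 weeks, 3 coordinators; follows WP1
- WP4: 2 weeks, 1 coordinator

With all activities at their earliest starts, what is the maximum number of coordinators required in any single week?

Early-start schedule: WP1@1, WP2@1, WP3@4, WP4@1.
Load per week: week 1: 9, week 2: 9, week 3: 8, week 4: 3, week 5: 3, week 6: 0.
Peak is 9.

9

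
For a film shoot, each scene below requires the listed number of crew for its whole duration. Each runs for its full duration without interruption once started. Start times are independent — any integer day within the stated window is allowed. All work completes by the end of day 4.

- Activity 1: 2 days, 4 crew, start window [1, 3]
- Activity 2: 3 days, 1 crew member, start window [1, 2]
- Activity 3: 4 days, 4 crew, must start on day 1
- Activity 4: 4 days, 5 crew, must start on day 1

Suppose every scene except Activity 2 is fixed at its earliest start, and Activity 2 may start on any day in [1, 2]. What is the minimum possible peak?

Activity 2@1: d1:14  d2:14  d3:10  d4:9 → peak 14
Activity 2@2: d1:13  d2:14  d3:10  d4:10 → peak 14
Best is Activity 2@1, peak 14.

14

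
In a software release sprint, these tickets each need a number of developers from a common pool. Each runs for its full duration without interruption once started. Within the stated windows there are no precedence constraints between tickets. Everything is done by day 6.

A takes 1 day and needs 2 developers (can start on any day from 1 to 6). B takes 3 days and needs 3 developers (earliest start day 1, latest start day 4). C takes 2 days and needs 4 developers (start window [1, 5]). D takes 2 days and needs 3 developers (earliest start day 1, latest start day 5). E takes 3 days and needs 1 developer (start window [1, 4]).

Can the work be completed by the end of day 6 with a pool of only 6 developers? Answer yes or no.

Schedule A@1, B@1, C@4, D@2, E@4: d1:5  d2:6  d3:6  d4:5  d5:5  d6:1 — peak 6 ≤ 6.

yes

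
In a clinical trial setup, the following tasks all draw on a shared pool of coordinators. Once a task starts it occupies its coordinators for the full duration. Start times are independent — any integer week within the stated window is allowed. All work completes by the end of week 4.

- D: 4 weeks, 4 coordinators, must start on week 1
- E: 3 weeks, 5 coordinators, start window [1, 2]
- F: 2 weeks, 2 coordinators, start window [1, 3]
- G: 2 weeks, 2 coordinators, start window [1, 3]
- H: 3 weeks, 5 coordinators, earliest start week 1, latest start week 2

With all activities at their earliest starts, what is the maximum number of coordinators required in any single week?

18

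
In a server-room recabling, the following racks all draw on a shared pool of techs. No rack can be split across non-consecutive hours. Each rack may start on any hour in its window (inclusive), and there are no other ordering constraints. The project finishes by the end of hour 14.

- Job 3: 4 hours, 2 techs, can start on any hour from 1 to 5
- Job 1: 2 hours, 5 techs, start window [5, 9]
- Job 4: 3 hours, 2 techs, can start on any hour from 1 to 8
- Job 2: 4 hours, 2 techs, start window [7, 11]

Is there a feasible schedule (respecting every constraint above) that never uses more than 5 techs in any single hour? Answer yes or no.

Schedule Job 3@1, Job 1@5, Job 4@1, Job 2@7: h1:4  h2:4  h3:4  h4:2  h5:5  h6:5  h7:2  h8:2  h9:2  h10:2  h11:0  h12:0  h13:0  h14:0 — peak 5 ≤ 5.

yes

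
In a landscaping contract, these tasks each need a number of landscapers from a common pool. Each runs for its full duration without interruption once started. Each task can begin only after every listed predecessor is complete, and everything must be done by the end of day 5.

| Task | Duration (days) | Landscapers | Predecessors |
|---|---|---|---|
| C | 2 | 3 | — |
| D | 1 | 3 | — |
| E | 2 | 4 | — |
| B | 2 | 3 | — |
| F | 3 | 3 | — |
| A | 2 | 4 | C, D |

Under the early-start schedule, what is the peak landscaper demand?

Early-start schedule: C@1, D@1, E@1, B@1, F@1, A@3.
Load per day: day 1: 16, day 2: 13, day 3: 7, day 4: 4, day 5: 0.
Peak is 16.

16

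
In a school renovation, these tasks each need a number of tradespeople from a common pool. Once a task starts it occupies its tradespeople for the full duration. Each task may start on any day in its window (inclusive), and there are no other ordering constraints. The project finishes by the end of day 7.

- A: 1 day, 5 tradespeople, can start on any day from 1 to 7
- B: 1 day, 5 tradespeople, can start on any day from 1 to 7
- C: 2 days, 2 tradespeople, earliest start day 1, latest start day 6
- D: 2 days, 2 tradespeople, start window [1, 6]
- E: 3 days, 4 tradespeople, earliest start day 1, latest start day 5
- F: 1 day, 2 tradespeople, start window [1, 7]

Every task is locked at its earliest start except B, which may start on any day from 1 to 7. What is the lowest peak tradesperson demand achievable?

15

B@1: d1:20  d2:8  d3:4  d4:0  d5:0  d6:0  d7:0 → peak 20
B@2: d1:15  d2:13  d3:4  d4:0  d5:0  d6:0  d7:0 → peak 15
B@3: d1:15  d2:8  d3:9  d4:0  d5:0  d6:0  d7:0 → peak 15
B@4: d1:15  d2:8  d3:4  d4:5  d5:0  d6:0  d7:0 → peak 15
B@5: d1:15  d2:8  d3:4  d4:0  d5:5  d6:0  d7:0 → peak 15
B@6: d1:15  d2:8  d3:4  d4:0  d5:0  d6:5  d7:0 → peak 15
B@7: d1:15  d2:8  d3:4  d4:0  d5:0  d6:0  d7:5 → peak 15
Best is B@2, peak 15.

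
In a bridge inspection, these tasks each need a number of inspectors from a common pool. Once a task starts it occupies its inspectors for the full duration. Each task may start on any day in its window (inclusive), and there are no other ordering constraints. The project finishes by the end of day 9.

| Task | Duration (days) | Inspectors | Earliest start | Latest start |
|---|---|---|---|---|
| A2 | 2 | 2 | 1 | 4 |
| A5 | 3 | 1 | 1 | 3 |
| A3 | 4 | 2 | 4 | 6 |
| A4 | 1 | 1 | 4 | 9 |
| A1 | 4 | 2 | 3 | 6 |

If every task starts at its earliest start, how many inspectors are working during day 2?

At early start, day 2 has: A2, A5.
Demand: 2 + 1 = 3.

3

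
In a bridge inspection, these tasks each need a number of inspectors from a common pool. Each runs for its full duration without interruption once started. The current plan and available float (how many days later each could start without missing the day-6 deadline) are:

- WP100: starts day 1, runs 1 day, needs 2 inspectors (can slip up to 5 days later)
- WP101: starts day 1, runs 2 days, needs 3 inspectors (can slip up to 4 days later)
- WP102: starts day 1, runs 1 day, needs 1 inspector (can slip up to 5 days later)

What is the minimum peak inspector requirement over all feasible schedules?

3

Early-start (WP100@1, WP101@1, WP102@1) gives peak 6: d1:6  d2:3  d3:0  d4:0  d5:0  d6:0.
Shift WP101→2.
Schedule WP100@1, WP101@2, WP102@1: d1:3  d2:3  d3:3  d4:0  d5:0  d6:0 — peak 3.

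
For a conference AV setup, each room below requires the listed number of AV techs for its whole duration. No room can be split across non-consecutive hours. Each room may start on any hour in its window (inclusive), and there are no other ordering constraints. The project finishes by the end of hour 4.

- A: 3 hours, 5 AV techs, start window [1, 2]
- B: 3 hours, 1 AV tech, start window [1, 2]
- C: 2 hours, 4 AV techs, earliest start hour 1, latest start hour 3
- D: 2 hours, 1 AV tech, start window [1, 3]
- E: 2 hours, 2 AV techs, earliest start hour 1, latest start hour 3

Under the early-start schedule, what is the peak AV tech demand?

Early-start schedule: A@1, B@1, C@1, D@1, E@1.
Load per hour: hour 1: 13, hour 2: 13, hour 3: 6, hour 4: 0.
Peak is 13.

13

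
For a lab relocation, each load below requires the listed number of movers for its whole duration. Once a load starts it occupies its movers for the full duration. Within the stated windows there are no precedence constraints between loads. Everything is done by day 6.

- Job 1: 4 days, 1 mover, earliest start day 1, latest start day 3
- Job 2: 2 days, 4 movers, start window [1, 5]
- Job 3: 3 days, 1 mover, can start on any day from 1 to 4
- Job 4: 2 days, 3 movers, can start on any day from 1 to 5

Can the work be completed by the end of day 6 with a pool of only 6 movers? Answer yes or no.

yes

Schedule Job 1@1, Job 2@1, Job 3@3, Job 4@3: d1:5  d2:5  d3:5  d4:5  d5:1  d6:0 — peak 5 ≤ 6.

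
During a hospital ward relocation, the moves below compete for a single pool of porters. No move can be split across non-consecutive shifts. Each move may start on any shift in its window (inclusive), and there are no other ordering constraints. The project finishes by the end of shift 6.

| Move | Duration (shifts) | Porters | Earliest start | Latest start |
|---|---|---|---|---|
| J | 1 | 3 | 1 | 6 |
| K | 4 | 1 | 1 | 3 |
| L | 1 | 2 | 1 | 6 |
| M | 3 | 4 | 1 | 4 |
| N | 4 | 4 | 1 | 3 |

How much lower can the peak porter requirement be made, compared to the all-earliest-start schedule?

5

Early-start peak: s1:14  s2:9  s3:9  s4:5  s5:0  s6:0 ⇒ 14.
Leveled (J@1, K@1, L@1, M@2, N@2): s1:6  s2:9  s3:9  s4:9  s5:4  s6:0 ⇒ 9.
Reduction 14 − 9 = 5.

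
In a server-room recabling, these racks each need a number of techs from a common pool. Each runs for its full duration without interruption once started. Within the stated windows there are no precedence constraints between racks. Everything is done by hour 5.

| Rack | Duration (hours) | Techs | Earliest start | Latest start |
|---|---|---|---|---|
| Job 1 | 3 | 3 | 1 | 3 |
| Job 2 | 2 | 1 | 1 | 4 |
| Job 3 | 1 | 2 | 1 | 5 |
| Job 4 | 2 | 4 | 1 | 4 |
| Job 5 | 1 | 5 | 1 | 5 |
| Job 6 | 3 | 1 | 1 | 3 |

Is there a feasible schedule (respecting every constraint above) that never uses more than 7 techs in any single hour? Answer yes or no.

yes

Schedule Job 1@1, Job 2@3, Job 3@3, Job 4@1, Job 5@4, Job 6@3: h1:7  h2:7  h3:7  h4:7  h5:1 — peak 7 ≤ 7.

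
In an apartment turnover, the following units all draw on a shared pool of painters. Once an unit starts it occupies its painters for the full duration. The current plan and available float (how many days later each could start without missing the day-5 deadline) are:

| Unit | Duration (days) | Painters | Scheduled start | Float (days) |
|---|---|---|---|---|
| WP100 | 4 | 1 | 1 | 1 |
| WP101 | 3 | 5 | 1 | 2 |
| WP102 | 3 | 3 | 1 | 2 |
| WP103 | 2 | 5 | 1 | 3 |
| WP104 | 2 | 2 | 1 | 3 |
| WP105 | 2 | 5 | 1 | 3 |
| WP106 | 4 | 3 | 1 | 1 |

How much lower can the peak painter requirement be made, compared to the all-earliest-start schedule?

Early-start peak: d1:24  d2:24  d3:12  d4:4  d5:0 ⇒ 24.
Leveled (WP100@1, WP101@1, WP102@1, WP103@4, WP104@1, WP105@4, WP106@1): d1:14  d2:14  d3:12  d4:14  d5:10 ⇒ 14.
Reduction 24 − 14 = 10.

10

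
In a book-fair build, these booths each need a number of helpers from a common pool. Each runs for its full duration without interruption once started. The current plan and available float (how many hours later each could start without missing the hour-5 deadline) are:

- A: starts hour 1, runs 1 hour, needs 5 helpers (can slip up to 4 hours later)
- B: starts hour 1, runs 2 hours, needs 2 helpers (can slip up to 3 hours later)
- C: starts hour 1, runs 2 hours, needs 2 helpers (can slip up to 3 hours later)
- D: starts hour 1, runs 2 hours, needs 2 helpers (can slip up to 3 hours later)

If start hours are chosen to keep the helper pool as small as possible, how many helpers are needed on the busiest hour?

Early-start (A@1, B@1, C@1, D@1) gives peak 11: h1:11  h2:6  h3:0  h4:0  h5:0.
Shift B→2, C→2, D→4.
Schedule A@1, B@2, C@2, D@4: h1:5  h2:4  h3:4  h4:2  h5:2 — peak 5.

5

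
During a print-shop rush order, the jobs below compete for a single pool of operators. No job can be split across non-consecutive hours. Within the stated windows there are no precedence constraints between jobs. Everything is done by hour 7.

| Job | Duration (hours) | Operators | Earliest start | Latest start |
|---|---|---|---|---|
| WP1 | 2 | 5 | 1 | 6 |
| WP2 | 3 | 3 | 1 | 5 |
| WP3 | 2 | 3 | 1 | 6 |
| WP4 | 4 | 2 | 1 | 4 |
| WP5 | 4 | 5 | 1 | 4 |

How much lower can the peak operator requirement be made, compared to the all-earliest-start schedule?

Early-start peak: h1:18  h2:18  h3:10  h4:7  h5:0  h6:0  h7:0 ⇒ 18.
Leveled (WP1@1, WP2@1, WP3@3, WP4@1, WP5@4): h1:10  h2:10  h3:8  h4:10  h5:5  h6:5  h7:5 ⇒ 10.
Reduction 18 − 10 = 8.

8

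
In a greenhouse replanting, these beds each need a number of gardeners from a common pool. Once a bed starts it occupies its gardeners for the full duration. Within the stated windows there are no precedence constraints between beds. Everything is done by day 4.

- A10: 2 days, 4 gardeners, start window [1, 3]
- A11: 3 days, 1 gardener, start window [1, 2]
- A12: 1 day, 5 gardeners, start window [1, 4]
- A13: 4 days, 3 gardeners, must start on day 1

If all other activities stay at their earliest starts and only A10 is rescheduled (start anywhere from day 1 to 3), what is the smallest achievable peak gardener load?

A10@1: d1:13  d2:8  d3:4  d4:3 → peak 13
A10@2: d1:9  d2:8  d3:8  d4:3 → peak 9
A10@3: d1:9  d2:4  d3:8  d4:7 → peak 9
Best is A10@2, peak 9.

9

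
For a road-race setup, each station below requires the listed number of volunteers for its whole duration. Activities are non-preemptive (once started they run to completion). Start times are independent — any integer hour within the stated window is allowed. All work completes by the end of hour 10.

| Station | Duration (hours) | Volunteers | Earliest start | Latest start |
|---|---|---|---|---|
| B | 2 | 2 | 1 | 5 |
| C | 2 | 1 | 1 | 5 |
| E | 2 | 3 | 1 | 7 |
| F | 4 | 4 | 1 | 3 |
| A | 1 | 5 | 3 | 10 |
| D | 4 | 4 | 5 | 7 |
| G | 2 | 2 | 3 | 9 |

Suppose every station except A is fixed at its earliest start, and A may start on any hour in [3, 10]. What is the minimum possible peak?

10

A@3: h1:10  h2:10  h3:11  h4:6  h5:4  h6:4  h7:4  h8:4  h9:0  h10:0 → peak 11
A@4: h1:10  h2:10  h3:6  h4:11  h5:4  h6:4  h7:4  h8:4  h9:0  h10:0 → peak 11
A@5: h1:10  h2:10  h3:6  h4:6  h5:9  h6:4  h7:4  h8:4  h9:0  h10:0 → peak 10
A@6: h1:10  h2:10  h3:6  h4:6  h5:4  h6:9  h7:4  h8:4  h9:0  h10:0 → peak 10
A@7: h1:10  h2:10  h3:6  h4:6  h5:4  h6:4  h7:9  h8:4  h9:0  h10:0 → peak 10
A@8: h1:10  h2:10  h3:6  h4:6  h5:4  h6:4  h7:4  h8:9  h9:0  h10:0 → peak 10
A@9: h1:10  h2:10  h3:6  h4:6  h5:4  h6:4  h7:4  h8:4  h9:5  h10:0 → peak 10
A@10: h1:10  h2:10  h3:6  h4:6  h5:4  h6:4  h7:4  h8:4  h9:0  h10:5 → peak 10
Best is A@5, peak 10.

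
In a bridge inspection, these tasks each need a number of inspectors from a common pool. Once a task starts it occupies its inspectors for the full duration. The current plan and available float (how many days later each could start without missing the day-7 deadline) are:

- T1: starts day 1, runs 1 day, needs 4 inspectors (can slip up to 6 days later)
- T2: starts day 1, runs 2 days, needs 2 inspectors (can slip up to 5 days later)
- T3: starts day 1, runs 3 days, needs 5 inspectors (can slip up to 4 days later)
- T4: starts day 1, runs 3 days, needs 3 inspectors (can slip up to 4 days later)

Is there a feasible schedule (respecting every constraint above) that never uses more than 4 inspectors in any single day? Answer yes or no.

Total inspector-days = 32; over 7 days the average is 32/7 > 4, so some day must exceed 4.

no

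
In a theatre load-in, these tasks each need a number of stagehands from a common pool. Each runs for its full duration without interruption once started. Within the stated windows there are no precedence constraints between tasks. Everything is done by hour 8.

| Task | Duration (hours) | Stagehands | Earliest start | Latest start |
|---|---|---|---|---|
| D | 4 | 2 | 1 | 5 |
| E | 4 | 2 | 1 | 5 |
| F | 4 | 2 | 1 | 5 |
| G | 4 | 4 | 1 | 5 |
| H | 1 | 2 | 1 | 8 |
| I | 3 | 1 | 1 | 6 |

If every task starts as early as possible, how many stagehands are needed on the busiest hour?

13

Early-start schedule: D@1, E@1, F@1, G@1, H@1, I@1.
Load per hour: hour 1: 13, hour 2: 11, hour 3: 11, hour 4: 10, hour 5: 0, hour 6: 0, hour 7: 0, hour 8: 0.
Peak is 13.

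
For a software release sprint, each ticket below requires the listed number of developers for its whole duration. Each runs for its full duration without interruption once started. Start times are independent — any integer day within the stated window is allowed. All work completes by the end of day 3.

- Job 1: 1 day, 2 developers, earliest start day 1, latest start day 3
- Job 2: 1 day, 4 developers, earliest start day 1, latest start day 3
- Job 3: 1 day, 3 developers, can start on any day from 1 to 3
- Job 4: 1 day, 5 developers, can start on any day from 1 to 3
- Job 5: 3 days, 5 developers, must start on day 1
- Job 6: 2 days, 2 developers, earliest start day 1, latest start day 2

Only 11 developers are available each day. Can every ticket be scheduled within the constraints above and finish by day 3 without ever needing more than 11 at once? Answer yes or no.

The minimum achievable peak is 12; 11 < 12, so no feasible schedule stays within the cap.

no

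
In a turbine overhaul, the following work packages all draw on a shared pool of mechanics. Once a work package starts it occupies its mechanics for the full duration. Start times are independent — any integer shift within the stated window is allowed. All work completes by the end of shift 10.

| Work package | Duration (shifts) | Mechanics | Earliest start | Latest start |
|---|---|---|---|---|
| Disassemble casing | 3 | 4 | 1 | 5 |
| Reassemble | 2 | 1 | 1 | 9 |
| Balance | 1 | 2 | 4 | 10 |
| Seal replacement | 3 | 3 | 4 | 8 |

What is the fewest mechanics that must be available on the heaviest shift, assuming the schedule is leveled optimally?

Early-start (Disassemble casing@1, Reassemble@1, Balance@4, Seal replacement@4) gives peak 5: s1:5  s2:5  s3:4  s4:5  s5:3  s6:3  s7:0  s8:0  s9:0  s10:0.
Shift Reassemble→4, Seal replacement→5.
Schedule Disassemble casing@1, Reassemble@4, Balance@4, Seal replacement@5: s1:4  s2:4  s3:4  s4:3  s5:4  s6:3  s7:3  s8:0  s9:0  s10:0 — peak 4.

4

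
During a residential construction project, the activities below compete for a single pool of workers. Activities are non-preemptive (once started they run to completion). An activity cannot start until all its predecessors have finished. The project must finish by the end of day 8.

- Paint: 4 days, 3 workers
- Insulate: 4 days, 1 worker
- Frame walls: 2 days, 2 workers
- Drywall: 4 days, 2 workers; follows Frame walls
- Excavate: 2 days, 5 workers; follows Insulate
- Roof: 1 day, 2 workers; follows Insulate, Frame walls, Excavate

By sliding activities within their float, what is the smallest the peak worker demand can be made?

Schedule Paint@1, Insulate@1, Frame walls@1, Drywall@3, Excavate@5, Roof@7: d1:6  d2:6  d3:6  d4:6  d5:7  d6:7  d7:2  d8:0 — peak 7.

7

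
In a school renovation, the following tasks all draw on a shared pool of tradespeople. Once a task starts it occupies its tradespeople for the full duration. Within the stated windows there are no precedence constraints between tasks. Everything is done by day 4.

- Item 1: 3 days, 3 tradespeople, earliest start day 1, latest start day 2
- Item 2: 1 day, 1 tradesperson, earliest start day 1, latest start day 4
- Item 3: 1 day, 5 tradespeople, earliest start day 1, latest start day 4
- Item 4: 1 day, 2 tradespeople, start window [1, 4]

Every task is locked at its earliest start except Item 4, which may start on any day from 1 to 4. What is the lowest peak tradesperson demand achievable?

Item 4@1: d1:11  d2:3  d3:3  d4:0 → peak 11
Item 4@2: d1:9  d2:5  d3:3  d4:0 → peak 9
Item 4@3: d1:9  d2:3  d3:5  d4:0 → peak 9
Item 4@4: d1:9  d2:3  d3:3  d4:2 → peak 9
Best is Item 4@2, peak 9.

9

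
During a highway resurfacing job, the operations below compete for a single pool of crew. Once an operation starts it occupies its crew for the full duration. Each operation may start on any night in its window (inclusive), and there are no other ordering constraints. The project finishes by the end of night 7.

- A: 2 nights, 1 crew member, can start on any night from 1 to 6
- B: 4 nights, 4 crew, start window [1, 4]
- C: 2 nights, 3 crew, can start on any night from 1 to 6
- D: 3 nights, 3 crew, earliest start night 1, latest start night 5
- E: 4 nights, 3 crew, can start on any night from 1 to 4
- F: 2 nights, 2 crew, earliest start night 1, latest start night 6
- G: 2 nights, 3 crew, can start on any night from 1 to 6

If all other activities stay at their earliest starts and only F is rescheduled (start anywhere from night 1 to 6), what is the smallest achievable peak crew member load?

F@1: n1:19  n2:19  n3:10  n4:7  n5:0  n6:0  n7:0 → peak 19
F@2: n1:17  n2:19  n3:12  n4:7  n5:0  n6:0  n7:0 → peak 19
F@3: n1:17  n2:17  n3:12  n4:9  n5:0  n6:0  n7:0 → peak 17
F@4: n1:17  n2:17  n3:10  n4:9  n5:2  n6:0  n7:0 → peak 17
F@5: n1:17  n2:17  n3:10  n4:7  n5:2  n6:2  n7:0 → peak 17
F@6: n1:17  n2:17  n3:10  n4:7  n5:0  n6:2  n7:2 → peak 17
Best is F@3, peak 17.

17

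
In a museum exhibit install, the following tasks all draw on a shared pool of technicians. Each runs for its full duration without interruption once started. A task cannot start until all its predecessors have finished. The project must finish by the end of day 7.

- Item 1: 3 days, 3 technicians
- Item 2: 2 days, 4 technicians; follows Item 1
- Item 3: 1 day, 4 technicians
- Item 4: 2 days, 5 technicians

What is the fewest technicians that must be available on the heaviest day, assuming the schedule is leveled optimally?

7

Early-start (Item 1@1, Item 2@4, Item 3@1, Item 4@1) gives peak 12: d1:12  d2:8  d3:3  d4:4  d5:4  d6:0  d7:0.
Shift Item 4→6.
Schedule Item 1@1, Item 2@4, Item 3@1, Item 4@6: d1:7  d2:3  d3:3  d4:4  d5:4  d6:5  d7:5 — peak 7.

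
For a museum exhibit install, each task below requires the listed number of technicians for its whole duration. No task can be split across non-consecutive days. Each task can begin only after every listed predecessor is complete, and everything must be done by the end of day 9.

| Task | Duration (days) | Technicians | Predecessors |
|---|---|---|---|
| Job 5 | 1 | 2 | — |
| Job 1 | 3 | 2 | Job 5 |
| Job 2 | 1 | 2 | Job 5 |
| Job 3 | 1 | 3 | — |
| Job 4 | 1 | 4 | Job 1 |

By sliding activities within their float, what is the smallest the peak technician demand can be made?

4

Early-start (Job 5@1, Job 1@2, Job 2@2, Job 3@1, Job 4@5) gives peak 5: d1:5  d2:4  d3:2  d4:2  d5:4  d6:0  d7:0  d8:0  d9:0.
Shift Job 3→5, Job 4→6.
Schedule Job 5@1, Job 1@2, Job 2@2, Job 3@5, Job 4@6: d1:2  d2:4  d3:2  d4:2  d5:3  d6:4  d7:0  d8:0  d9:0 — peak 4.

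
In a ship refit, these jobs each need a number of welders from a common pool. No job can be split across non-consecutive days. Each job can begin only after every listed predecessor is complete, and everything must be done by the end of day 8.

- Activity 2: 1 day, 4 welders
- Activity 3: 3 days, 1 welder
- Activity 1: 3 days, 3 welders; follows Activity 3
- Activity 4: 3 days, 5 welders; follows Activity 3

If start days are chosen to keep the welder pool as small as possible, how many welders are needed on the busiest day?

Schedule Activity 2@1, Activity 3@1, Activity 1@4, Activity 4@4: d1:5  d2:1  d3:1  d4:8  d5:8  d6:8  d7:0  d8:0 — peak 8.

8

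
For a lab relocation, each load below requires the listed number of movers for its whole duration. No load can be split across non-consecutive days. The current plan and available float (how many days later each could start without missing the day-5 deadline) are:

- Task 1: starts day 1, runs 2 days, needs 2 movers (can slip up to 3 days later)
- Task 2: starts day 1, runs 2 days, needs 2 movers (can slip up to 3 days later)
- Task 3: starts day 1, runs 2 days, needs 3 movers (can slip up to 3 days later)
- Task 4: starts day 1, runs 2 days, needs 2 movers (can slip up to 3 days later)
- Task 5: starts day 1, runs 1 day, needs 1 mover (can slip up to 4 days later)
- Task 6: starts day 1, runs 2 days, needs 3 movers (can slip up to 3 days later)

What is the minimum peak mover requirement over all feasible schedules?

Early-start (Task 1@1, Task 2@1, Task 3@1, Task 4@1, Task 5@1, Task 6@1) gives peak 13: d1:13  d2:12  d3:0  d4:0  d5:0.
Shift Task 3→3, Task 5→3, Task 6→4.
Schedule Task 1@1, Task 2@1, Task 3@3, Task 4@1, Task 5@3, Task 6@4: d1:6  d2:6  d3:4  d4:6  d5:3 — peak 6.

6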